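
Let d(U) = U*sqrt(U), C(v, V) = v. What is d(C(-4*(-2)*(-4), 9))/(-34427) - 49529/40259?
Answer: -49529/40259 + 128*I*sqrt(2)/34427 ≈ -1.2303 + 0.0052581*I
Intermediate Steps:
d(U) = U**(3/2)
d(C(-4*(-2)*(-4), 9))/(-34427) - 49529/40259 = (-4*(-2)*(-4))**(3/2)/(-34427) - 49529/40259 = (8*(-4))**(3/2)*(-1/34427) - 49529*1/40259 = (-32)**(3/2)*(-1/34427) - 49529/40259 = -128*I*sqrt(2)*(-1/34427) - 49529/40259 = 128*I*sqrt(2)/34427 - 49529/40259 = -49529/40259 + 128*I*sqrt(2)/34427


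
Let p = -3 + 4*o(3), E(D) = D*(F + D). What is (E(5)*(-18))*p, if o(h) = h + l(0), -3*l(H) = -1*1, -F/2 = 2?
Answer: -930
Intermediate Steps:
F = -4 (F = -2*2 = -4)
l(H) = ⅓ (l(H) = -(-1)/3 = -⅓*(-1) = ⅓)
E(D) = D*(-4 + D)
o(h) = ⅓ + h (o(h) = h + ⅓ = ⅓ + h)
p = 31/3 (p = -3 + 4*(⅓ + 3) = -3 + 4*(10/3) = -3 + 40/3 = 31/3 ≈ 10.333)
(E(5)*(-18))*p = ((5*(-4 + 5))*(-18))*(31/3) = ((5*1)*(-18))*(31/3) = (5*(-18))*(31/3) = -90*31/3 = -930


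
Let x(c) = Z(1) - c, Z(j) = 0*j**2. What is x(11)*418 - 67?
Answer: -4665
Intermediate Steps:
Z(j) = 0
x(c) = -c (x(c) = 0 - c = -c)
x(11)*418 - 67 = -1*11*418 - 67 = -11*418 - 67 = -4598 - 67 = -4665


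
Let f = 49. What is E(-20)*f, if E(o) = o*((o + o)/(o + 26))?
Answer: 19600/3 ≈ 6533.3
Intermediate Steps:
E(o) = 2*o**2/(26 + o) (E(o) = o*((2*o)/(26 + o)) = o*(2*o/(26 + o)) = 2*o**2/(26 + o))
E(-20)*f = (2*(-20)**2/(26 - 20))*49 = (2*400/6)*49 = (2*400*(1/6))*49 = (400/3)*49 = 19600/3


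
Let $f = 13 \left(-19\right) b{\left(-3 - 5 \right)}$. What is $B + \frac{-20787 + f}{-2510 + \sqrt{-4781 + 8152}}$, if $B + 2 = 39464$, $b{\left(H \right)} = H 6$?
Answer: $\frac{248503936608}{6296729} + \frac{8931 \sqrt{3371}}{6296729} \approx 39466.0$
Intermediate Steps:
$b{\left(H \right)} = 6 H$
$B = 39462$ ($B = -2 + 39464 = 39462$)
$f = 11856$ ($f = 13 \left(-19\right) 6 \left(-3 - 5\right) = - 247 \cdot 6 \left(-3 - 5\right) = - 247 \cdot 6 \left(-8\right) = \left(-247\right) \left(-48\right) = 11856$)
$B + \frac{-20787 + f}{-2510 + \sqrt{-4781 + 8152}} = 39462 + \frac{-20787 + 11856}{-2510 + \sqrt{-4781 + 8152}} = 39462 - \frac{8931}{-2510 + \sqrt{3371}}$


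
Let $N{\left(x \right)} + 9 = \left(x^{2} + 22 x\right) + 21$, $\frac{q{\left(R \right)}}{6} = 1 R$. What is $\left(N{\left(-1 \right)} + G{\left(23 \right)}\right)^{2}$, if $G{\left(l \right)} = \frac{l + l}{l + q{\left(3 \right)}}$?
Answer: $\frac{104329}{1681} \approx 62.064$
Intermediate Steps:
$q{\left(R \right)} = 6 R$ ($q{\left(R \right)} = 6 \cdot 1 R = 6 R$)
$N{\left(x \right)} = 12 + x^{2} + 22 x$ ($N{\left(x \right)} = -9 + \left(\left(x^{2} + 22 x\right) + 21\right) = -9 + \left(21 + x^{2} + 22 x\right) = 12 + x^{2} + 22 x$)
$G{\left(l \right)} = \frac{2 l}{18 + l}$ ($G{\left(l \right)} = \frac{l + l}{l + 6 \cdot 3} = \frac{2 l}{l + 18} = \frac{2 l}{18 + l}$)
$\left(N{\left(-1 \right)} + G{\left(23 \right)}\right)^{2} = \left(\left(12 + \left(-1\right)^{2} + 22 \left(-1\right)\right) + 2 \cdot 23 \frac{1}{18 + 23}\right)^{2} = \left(\left(12 + 1 - 22\right) + 2 \cdot 23 \cdot \frac{1}{41}\right)^{2} = \left(-9 + 2 \cdot 23 \cdot \frac{1}{41}\right)^{2} = \left(-9 + \frac{46}{41}\right)^{2} = \left(- \frac{323}{41}\right)^{2} = \frac{104329}{1681}$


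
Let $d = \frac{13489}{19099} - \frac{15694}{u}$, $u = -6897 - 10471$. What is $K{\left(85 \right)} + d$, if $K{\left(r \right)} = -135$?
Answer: $- \frac{22123513331}{165855716} \approx -133.39$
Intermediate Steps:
$u = -17368$ ($u = -6897 - 10471 = -17368$)
$d = \frac{267008329}{165855716}$ ($d = \frac{13489}{19099} - \frac{15694}{-17368} = 13489 \cdot \frac{1}{19099} - - \frac{7847}{8684} = \frac{13489}{19099} + \frac{7847}{8684} = \frac{267008329}{165855716} \approx 1.6099$)
$K{\left(85 \right)} + d = -135 + \frac{267008329}{165855716} = - \frac{22123513331}{165855716}$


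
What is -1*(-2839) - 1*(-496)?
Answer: 3335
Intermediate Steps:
-1*(-2839) - 1*(-496) = 2839 + 496 = 3335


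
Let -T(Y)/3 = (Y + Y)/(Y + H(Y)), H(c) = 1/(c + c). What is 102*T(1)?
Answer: -408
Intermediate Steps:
H(c) = 1/(2*c)
T(Y) = -6*Y/(Y + 1/(2*Y)) (T(Y) = -3*(Y + Y)/(Y + 1/(2*Y)) = -3*2*Y/(Y + 1/(2*Y)) = -6*Y/(Y + 1/(2*Y)))
102*T(1) = 102*(-12*1**2/(1 + 2*1**2)) = 102*(-12*1/(1 + 2*1)) = 102*(-12*1/(1 + 2)) = 102*(-12*1/3) = 102*(-12*1*1/3) = 102*(-4) = -408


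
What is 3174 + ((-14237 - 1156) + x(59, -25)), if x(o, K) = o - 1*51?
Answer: -12211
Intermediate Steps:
x(o, K) = -51 + o (x(o, K) = o - 51 = -51 + o)
3174 + ((-14237 - 1156) + x(59, -25)) = 3174 + ((-14237 - 1156) + (-51 + 59)) = 3174 + (-15393 + 8) = 3174 - 15385 = -12211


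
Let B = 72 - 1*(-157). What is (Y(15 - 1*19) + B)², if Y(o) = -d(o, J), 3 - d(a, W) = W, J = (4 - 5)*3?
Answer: 49729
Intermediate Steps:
J = -3 (J = -1*3 = -3)
d(a, W) = 3 - W
B = 229 (B = 72 + 157 = 229)
Y(o) = -6 (Y(o) = -(3 - 1*(-3)) = -(3 + 3) = -1*6 = -6)
(Y(15 - 1*19) + B)² = (-6 + 229)² = 223² = 49729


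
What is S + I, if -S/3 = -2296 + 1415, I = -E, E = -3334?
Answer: 5977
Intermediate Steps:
I = 3334 (I = -1*(-3334) = 3334)
S = 2643 (S = -3*(-2296 + 1415) = -3*(-881) = 2643)
S + I = 2643 + 3334 = 5977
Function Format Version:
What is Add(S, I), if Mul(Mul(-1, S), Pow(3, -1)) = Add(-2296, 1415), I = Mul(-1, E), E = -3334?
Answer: 5977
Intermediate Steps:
I = 3334 (I = Mul(-1, -3334) = 3334)
S = 2643 (S = Mul(-3, Add(-2296, 1415)) = Mul(-3, -881) = 2643)
Add(S, I) = Add(2643, 3334) = 5977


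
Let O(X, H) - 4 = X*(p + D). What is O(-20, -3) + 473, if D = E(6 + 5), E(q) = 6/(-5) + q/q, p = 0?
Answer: 481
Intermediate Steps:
E(q) = -⅕ (E(q) = 6*(-⅕) + 1 = -6/5 + 1 = -⅕)
D = -⅕ ≈ -0.20000
O(X, H) = 4 - X/5 (O(X, H) = 4 + X*(0 - ⅕) = 4 + X*(-⅕) = 4 - X/5)
O(-20, -3) + 473 = (4 - ⅕*(-20)) + 473 = (4 + 4) + 473 = 8 + 473 = 481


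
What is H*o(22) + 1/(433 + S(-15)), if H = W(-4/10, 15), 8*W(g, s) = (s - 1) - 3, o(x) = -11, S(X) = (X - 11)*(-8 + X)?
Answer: -124743/8248 ≈ -15.124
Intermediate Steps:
S(X) = (-11 + X)*(-8 + X)
W(g, s) = -1/2 + s/8 (W(g, s) = ((s - 1) - 3)/8 = ((-1 + s) - 3)/8 = (-4 + s)/8 = -1/2 + s/8)
H = 11/8 (H = -1/2 + (1/8)*15 = -1/2 + 15/8 = 11/8 ≈ 1.3750)
H*o(22) + 1/(433 + S(-15)) = (11/8)*(-11) + 1/(433 + (88 + (-15)**2 - 19*(-15))) = -121/8 + 1/(433 + (88 + 225 + 285)) = -121/8 + 1/(433 + 598) = -121/8 + 1/1031 = -124743/8248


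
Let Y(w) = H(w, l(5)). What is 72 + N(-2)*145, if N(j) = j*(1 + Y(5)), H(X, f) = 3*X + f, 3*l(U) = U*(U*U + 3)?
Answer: -54304/3 ≈ -18101.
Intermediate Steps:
l(U) = U*(3 + U**2)/3 (l(U) = (U*(U*U + 3))/3 = (U*(U**2 + 3))/3 = (U*(3 + U**2))/3 = U*(3 + U**2)/3)
H(X, f) = f + 3*X
Y(w) = 140/3 + 3*w (Y(w) = (5 + (1/3)*5**3) + 3*w = (5 + (1/3)*125) + 3*w = (5 + 125/3) + 3*w = 140/3 + 3*w)
N(j) = 188*j/3 (N(j) = j*(1 + (140/3 + 3*5)) = j*(1 + (140/3 + 15)) = j*(1 + 185/3) = j*(188/3) = 188*j/3)
72 + N(-2)*145 = 72 + ((188/3)*(-2))*145 = 72 - 376/3*145 = 72 - 54520/3 = -54304/3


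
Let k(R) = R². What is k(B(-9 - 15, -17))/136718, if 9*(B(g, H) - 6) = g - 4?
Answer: 338/5537079 ≈ 6.1043e-5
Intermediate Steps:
B(g, H) = 50/9 + g/9 (B(g, H) = 6 + (g - 4)/9 = 6 + (-4 + g)/9 = 6 + (-4/9 + g/9) = 50/9 + g/9)
k(B(-9 - 15, -17))/136718 = (50/9 + (-9 - 15)/9)²/136718 = (50/9 + (⅑)*(-24))²*(1/136718) = (50/9 - 8/3)²*(1/136718) = (26/9)²*(1/136718) = (676/81)*(1/136718) = 338/5537079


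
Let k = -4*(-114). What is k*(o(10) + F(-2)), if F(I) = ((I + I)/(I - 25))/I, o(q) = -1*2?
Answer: -8512/9 ≈ -945.78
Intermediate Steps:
o(q) = -2
k = 456
F(I) = 2/(-25 + I) (F(I) = ((2*I)/(-25 + I))/I = (2*I/(-25 + I))/I = 2/(-25 + I))
k*(o(10) + F(-2)) = 456*(-2 + 2/(-25 - 2)) = 456*(-2 + 2/(-27)) = 456*(-2 + 2*(-1/27)) = 456*(-2 - 2/27) = 456*(-56/27) = -8512/9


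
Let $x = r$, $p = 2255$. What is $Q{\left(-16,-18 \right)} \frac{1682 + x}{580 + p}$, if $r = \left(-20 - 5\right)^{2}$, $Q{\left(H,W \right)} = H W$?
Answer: $\frac{24608}{105} \approx 234.36$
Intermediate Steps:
$r = 625$ ($r = \left(-25\right)^{2} = 625$)
$x = 625$
$Q{\left(-16,-18 \right)} \frac{1682 + x}{580 + p} = \left(-16\right) \left(-18\right) \frac{1682 + 625}{580 + 2255} = 288 \cdot \frac{2307}{2835} = 288 \cdot 2307 \cdot \frac{1}{2835} = 288 \cdot \frac{769}{945} = \frac{24608}{105}$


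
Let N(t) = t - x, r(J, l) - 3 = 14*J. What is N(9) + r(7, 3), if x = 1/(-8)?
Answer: 881/8 ≈ 110.13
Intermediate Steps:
x = -⅛ (x = 1*(-⅛) = -⅛ ≈ -0.12500)
r(J, l) = 3 + 14*J
N(t) = ⅛ + t (N(t) = t - 1*(-⅛) = t + ⅛ = ⅛ + t)
N(9) + r(7, 3) = (⅛ + 9) + (3 + 14*7) = 73/8 + (3 + 98) = 73/8 + 101 = 881/8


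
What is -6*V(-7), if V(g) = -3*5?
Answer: 90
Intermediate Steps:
V(g) = -15
-6*V(-7) = -6*(-15) = 90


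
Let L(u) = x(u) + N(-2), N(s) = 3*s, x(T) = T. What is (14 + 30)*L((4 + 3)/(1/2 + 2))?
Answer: -704/5 ≈ -140.80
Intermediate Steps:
L(u) = -6 + u (L(u) = u + 3*(-2) = u - 6 = -6 + u)
(14 + 30)*L((4 + 3)/(1/2 + 2)) = (14 + 30)*(-6 + (4 + 3)/(1/2 + 2)) = 44*(-6 + 7/(1*(½) + 2)) = 44*(-6 + 7/(½ + 2)) = 44*(-6 + 7/(5/2)) = 44*(-6 + 7*(⅖)) = 44*(-6 + 14/5) = 44*(-16/5) = -704/5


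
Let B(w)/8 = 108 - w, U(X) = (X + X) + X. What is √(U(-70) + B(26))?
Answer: √446 ≈ 21.119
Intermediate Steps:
U(X) = 3*X (U(X) = 2*X + X = 3*X)
B(w) = 864 - 8*w (B(w) = 8*(108 - w) = 864 - 8*w)
√(U(-70) + B(26)) = √(3*(-70) + (864 - 8*26)) = √(-210 + (864 - 208)) = √(-210 + 656) = √446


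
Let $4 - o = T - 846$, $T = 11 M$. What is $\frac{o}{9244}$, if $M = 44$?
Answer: $\frac{183}{4622} \approx 0.039593$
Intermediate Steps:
$T = 484$ ($T = 11 \cdot 44 = 484$)
$o = 366$ ($o = 4 - \left(484 - 846\right) = 4 - -362 = 4 + 362 = 366$)
$\frac{o}{9244} = \frac{366}{9244} = 366 \cdot \frac{1}{9244} = \frac{183}{4622}$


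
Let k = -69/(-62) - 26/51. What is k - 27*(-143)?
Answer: 12210389/3162 ≈ 3861.6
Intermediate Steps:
k = 1907/3162 (k = -69*(-1/62) - 26*1/51 = 69/62 - 26/51 = 1907/3162 ≈ 0.60310)
k - 27*(-143) = 1907/3162 - 27*(-143) = 1907/3162 + 3861 = 12210389/3162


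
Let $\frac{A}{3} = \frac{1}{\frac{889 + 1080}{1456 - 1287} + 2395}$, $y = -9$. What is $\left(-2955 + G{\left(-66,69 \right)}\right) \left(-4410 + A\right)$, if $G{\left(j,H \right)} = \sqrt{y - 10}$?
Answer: $\frac{5300242644015}{406724} - \frac{1793652333 i \sqrt{19}}{406724} \approx 1.3032 \cdot 10^{7} - 19223.0 i$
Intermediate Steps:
$A = \frac{507}{406724}$ ($A = \frac{3}{\frac{889 + 1080}{1456 - 1287} + 2395} = \frac{3}{\frac{1969}{169} + 2395} = \frac{3}{\frac{406724}{169}} = 3 \cdot \frac{169}{406724} = \frac{507}{406724} \approx 0.0012465$)
$G{\left(j,H \right)} = i \sqrt{19}$ ($G{\left(j,H \right)} = \sqrt{-9 - 10} = \sqrt{-19} = i \sqrt{19}$)
$\left(-2955 + G{\left(-66,69 \right)}\right) \left(-4410 + A\right) = \left(-2955 + i \sqrt{19}\right) \left(-4410 + \frac{507}{406724}\right) = \left(-2955 + i \sqrt{19}\right) \left(- \frac{1793652333}{406724}\right) = \frac{5300242644015}{406724} - \frac{1793652333 i \sqrt{19}}{406724}$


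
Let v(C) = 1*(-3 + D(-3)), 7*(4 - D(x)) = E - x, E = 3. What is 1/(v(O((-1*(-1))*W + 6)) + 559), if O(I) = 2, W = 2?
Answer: 7/3914 ≈ 0.0017885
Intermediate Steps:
D(x) = 25/7 + x/7 (D(x) = 4 - (3 - x)/7 = 4 + (-3/7 + x/7) = 25/7 + x/7)
v(C) = 1/7 (v(C) = 1*(-3 + (25/7 + (1/7)*(-3))) = 1*(-3 + (25/7 - 3/7)) = 1*(-3 + 22/7) = 1*(1/7) = 1/7)
1/(v(O((-1*(-1))*W + 6)) + 559) = 1/(1/7 + 559) = 1/(3914/7) = 7/3914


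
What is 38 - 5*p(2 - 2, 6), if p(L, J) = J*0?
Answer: 38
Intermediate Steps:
p(L, J) = 0
38 - 5*p(2 - 2, 6) = 38 - 5*0 = 38 + 0 = 38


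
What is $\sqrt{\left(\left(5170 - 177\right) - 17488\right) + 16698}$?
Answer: $3 \sqrt{467} \approx 64.831$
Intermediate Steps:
$\sqrt{\left(\left(5170 - 177\right) - 17488\right) + 16698} = \sqrt{\left(4993 - 17488\right) + 16698} = \sqrt{-12495 + 16698} = \sqrt{4203} = 3 \sqrt{467}$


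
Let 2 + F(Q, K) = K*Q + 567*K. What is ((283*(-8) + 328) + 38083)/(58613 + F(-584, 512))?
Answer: 36147/49907 ≈ 0.72429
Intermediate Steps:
F(Q, K) = -2 + 567*K + K*Q (F(Q, K) = -2 + (K*Q + 567*K) = -2 + (567*K + K*Q) = -2 + 567*K + K*Q)
((283*(-8) + 328) + 38083)/(58613 + F(-584, 512)) = ((283*(-8) + 328) + 38083)/(58613 + (-2 + 567*512 + 512*(-584))) = ((-2264 + 328) + 38083)/(58613 + (-2 + 290304 - 299008)) = (-1936 + 38083)/(58613 - 8706) = 36147/49907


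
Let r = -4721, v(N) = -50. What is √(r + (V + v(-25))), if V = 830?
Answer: I*√3941 ≈ 62.777*I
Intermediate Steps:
√(r + (V + v(-25))) = √(-4721 + (830 - 50)) = √(-4721 + 780) = √(-3941) = I*√3941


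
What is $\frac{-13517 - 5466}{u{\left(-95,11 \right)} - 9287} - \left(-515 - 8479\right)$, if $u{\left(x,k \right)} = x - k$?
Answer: $\frac{84499625}{9393} \approx 8996.0$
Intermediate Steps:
$\frac{-13517 - 5466}{u{\left(-95,11 \right)} - 9287} - \left(-515 - 8479\right) = \frac{-13517 - 5466}{\left(-95 - 11\right) - 9287} - \left(-515 - 8479\right) = - \frac{18983}{\left(-95 - 11\right) - 9287} - -8994 = - \frac{18983}{-106 - 9287} + 8994 = - \frac{18983}{-9393} + 8994 = \left(-18983\right) \left(- \frac{1}{9393}\right) + 8994 = \frac{18983}{9393} + 8994 = \frac{84499625}{9393}$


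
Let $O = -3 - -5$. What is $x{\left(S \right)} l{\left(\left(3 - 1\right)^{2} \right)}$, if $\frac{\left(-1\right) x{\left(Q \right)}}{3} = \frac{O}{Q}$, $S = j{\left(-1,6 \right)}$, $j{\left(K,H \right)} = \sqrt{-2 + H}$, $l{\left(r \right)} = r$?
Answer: $-12$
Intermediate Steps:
$S = 2$ ($S = \sqrt{-2 + 6} = \sqrt{4} = 2$)
$O = 2$ ($O = -3 + 5 = 2$)
$x{\left(Q \right)} = - \frac{6}{Q}$ ($x{\left(Q \right)} = - 3 \frac{2}{Q} = - \frac{6}{Q}$)
$x{\left(S \right)} l{\left(\left(3 - 1\right)^{2} \right)} = - \frac{6}{2} \left(3 - 1\right)^{2} = \left(-6\right) \frac{1}{2} \cdot 2^{2} = \left(-3\right) 4 = -12$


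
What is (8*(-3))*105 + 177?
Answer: -2343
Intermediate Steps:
(8*(-3))*105 + 177 = -24*105 + 177 = -2520 + 177 = -2343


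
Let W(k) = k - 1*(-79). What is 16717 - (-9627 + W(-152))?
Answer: 26417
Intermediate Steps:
W(k) = 79 + k (W(k) = k + 79 = 79 + k)
16717 - (-9627 + W(-152)) = 16717 - (-9627 + (79 - 152)) = 16717 - (-9627 - 73) = 16717 - 1*(-9700) = 16717 + 9700 = 26417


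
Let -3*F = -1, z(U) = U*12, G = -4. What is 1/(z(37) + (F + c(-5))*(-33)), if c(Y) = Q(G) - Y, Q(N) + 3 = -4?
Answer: 1/499 ≈ 0.0020040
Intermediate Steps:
z(U) = 12*U
Q(N) = -7 (Q(N) = -3 - 4 = -7)
F = ⅓ (F = -⅓*(-1) = ⅓ ≈ 0.33333)
c(Y) = -7 - Y
1/(z(37) + (F + c(-5))*(-33)) = 1/(12*37 + (⅓ + (-7 - 1*(-5)))*(-33)) = 1/(444 + (⅓ + (-7 + 5))*(-33)) = 1/(444 + (⅓ - 2)*(-33)) = 1/(444 - 5/3*(-33)) = 1/(444 + 55) = 1/499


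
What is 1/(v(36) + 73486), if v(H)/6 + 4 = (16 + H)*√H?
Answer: 1/75334 ≈ 1.3274e-5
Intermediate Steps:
v(H) = -24 + 6*√H*(16 + H) (v(H) = -24 + 6*((16 + H)*√H) = -24 + 6*(√H*(16 + H)) = -24 + 6*√H*(16 + H))
1/(v(36) + 73486) = 1/((-24 + 6*36^(3/2) + 96*√36) + 73486) = 1/((-24 + 6*216 + 96*6) + 73486) = 1/((-24 + 1296 + 576) + 73486) = 1/(1848 + 73486) = 1/75334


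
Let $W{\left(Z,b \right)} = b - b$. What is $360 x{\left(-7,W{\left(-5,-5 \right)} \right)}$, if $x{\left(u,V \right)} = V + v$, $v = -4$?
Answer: $-1440$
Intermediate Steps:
$W{\left(Z,b \right)} = 0$
$x{\left(u,V \right)} = -4 + V$ ($x{\left(u,V \right)} = V - 4 = -4 + V$)
$360 x{\left(-7,W{\left(-5,-5 \right)} \right)} = 360 \left(-4 + 0\right) = 360 \left(-4\right) = -1440$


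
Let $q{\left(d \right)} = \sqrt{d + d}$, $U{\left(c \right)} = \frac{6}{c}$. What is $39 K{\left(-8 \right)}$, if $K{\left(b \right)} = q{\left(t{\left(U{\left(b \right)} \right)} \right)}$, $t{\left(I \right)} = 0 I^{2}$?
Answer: $0$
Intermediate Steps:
$t{\left(I \right)} = 0$
$q{\left(d \right)} = \sqrt{2} \sqrt{d}$ ($q{\left(d \right)} = \sqrt{2 d} = \sqrt{2} \sqrt{d}$)
$K{\left(b \right)} = 0$ ($K{\left(b \right)} = \sqrt{2} \sqrt{0} = \sqrt{2} \cdot 0 = 0$)
$39 K{\left(-8 \right)} = 39 \cdot 0 = 0$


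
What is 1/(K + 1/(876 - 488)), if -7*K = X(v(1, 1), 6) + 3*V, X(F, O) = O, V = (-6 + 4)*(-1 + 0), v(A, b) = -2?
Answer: -2716/4649 ≈ -0.58421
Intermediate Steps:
V = 2 (V = -2*(-1) = 2)
K = -12/7 (K = -(6 + 3*2)/7 = -(6 + 6)/7 = -⅐*12 = -12/7 ≈ -1.7143)
1/(K + 1/(876 - 488)) = 1/(-12/7 + 1/(876 - 488)) = 1/(-12/7 + 1/388) = 1/(-4649/2716) = -2716/4649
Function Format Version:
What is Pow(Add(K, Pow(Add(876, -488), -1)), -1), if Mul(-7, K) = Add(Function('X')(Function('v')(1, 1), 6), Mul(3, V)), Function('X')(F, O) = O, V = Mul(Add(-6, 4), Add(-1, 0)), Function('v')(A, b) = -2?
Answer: Rational(-2716, 4649) ≈ -0.58421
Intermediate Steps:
V = 2 (V = Mul(-2, -1) = 2)
K = Rational(-12, 7) (K = Mul(Rational(-1, 7), Add(6, Mul(3, 2))) = Mul(Rational(-1, 7), Add(6, 6)) = Mul(Rational(-1, 7), 12) = Rational(-12, 7) ≈ -1.7143)
Pow(Add(K, Pow(Add(876, -488), -1)), -1) = Pow(Add(Rational(-12, 7), Pow(Add(876, -488), -1)), -1) = Pow(Add(Rational(-12, 7), Pow(388, -1)), -1) = Pow(Add(Rational(-12, 7), Rational(1, 388)), -1) = Pow(Rational(-4649, 2716), -1) = Rational(-2716, 4649)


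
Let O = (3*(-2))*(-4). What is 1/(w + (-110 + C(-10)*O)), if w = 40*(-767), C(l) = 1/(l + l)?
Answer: -5/153956 ≈ -3.2477e-5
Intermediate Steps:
O = 24 (O = -6*(-4) = 24)
C(l) = 1/(2*l)
w = -30680
1/(w + (-110 + C(-10)*O)) = 1/(-30680 + (-110 + ((½)/(-10))*24)) = 1/(-30680 + (-110 + ((½)*(-⅒))*24)) = 1/(-30680 + (-110 - 1/20*24)) = 1/(-30680 + (-110 - 6/5)) = 1/(-30680 - 556/5) = 1/(-153956/5) = -5/153956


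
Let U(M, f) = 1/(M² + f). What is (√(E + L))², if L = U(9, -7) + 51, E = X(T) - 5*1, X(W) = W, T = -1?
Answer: 3331/74 ≈ 45.013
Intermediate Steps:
U(M, f) = 1/(f + M²)
E = -6 (E = -1 - 5*1 = -1 - 5 = -6)
L = 3775/74 (L = 1/(-7 + 9²) + 51 = 1/(-7 + 81) + 51 = 1/74 + 51 = 3775/74 ≈ 51.013)
(√(E + L))² = (√(-6 + 3775/74))² = (√(3331/74))² = (√246494/74)² = 3331/74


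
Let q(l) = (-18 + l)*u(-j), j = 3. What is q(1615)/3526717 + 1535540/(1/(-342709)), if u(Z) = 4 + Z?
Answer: -1855911466836284023/3526717 ≈ -5.2624e+11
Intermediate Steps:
q(l) = -18 + l (q(l) = (-18 + l)*(4 - 1*3) = (-18 + l)*(4 - 3) = (-18 + l)*1 = -18 + l)
q(1615)/3526717 + 1535540/(1/(-342709)) = (-18 + 1615)/3526717 + 1535540/(1/(-342709)) = 1597*(1/3526717) + 1535540/(-1/342709) = 1597/3526717 + 1535540*(-342709) = 1597/3526717 - 526243377860 = -1855911466836284023/3526717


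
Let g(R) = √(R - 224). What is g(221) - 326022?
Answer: -326022 + I*√3 ≈ -3.2602e+5 + 1.732*I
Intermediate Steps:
g(R) = √(-224 + R)
g(221) - 326022 = √(-224 + 221) - 326022 = √(-3) - 326022 = I*√3 - 326022 = -326022 + I*√3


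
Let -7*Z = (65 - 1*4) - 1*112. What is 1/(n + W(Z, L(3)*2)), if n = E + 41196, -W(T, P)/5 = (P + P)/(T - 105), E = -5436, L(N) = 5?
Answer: 171/6115135 ≈ 2.7963e-5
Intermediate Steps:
Z = 51/7 (Z = -((65 - 1*4) - 1*112)/7 = -((65 - 4) - 112)/7 = -(61 - 112)/7 = -1/7*(-51) = 51/7 ≈ 7.2857)
W(T, P) = -10*P/(-105 + T) (W(T, P) = -5*(P + P)/(T - 105) = -5*2*P/(-105 + T) = -10*P/(-105 + T))
n = 35760 (n = -5436 + 41196 = 35760)
1/(n + W(Z, L(3)*2)) = 1/(35760 - 10*5*2/(-105 + 51/7)) = 1/(35760 - 10*10/(-684/7)) = 1/(35760 - 10*10*(-7/684)) = 1/(35760 + 175/171) = 1/(6115135/171) = 171/6115135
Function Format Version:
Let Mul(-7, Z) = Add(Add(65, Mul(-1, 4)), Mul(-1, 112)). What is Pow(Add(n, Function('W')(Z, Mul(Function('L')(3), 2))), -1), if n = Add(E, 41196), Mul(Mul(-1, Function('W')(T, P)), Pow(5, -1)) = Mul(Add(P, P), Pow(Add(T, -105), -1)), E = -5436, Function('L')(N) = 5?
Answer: Rational(171, 6115135) ≈ 2.7963e-5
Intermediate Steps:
Z = Rational(51, 7) (Z = Mul(Rational(-1, 7), Add(Add(65, Mul(-1, 4)), Mul(-1, 112))) = Mul(Rational(-1, 7), Add(Add(65, -4), -112)) = Mul(Rational(-1, 7), Add(61, -112)) = Mul(Rational(-1, 7), -51) = Rational(51, 7) ≈ 7.2857)
Function('W')(T, P) = Mul(-10, P, Pow(Add(-105, T), -1)) (Function('W')(T, P) = Mul(-5, Mul(Add(P, P), Pow(Add(T, -105), -1))) = Mul(-5, Mul(Mul(2, P), Pow(Add(-105, T), -1))) = Mul(-5, Mul(2, P, Pow(Add(-105, T), -1))) = Mul(-10, P, Pow(Add(-105, T), -1)))
n = 35760 (n = Add(-5436, 41196) = 35760)
Pow(Add(n, Function('W')(Z, Mul(Function('L')(3), 2))), -1) = Pow(Add(35760, Mul(-10, Mul(5, 2), Pow(Add(-105, Rational(51, 7)), -1))), -1) = Pow(Add(35760, Mul(-10, 10, Pow(Rational(-684, 7), -1))), -1) = Pow(Add(35760, Mul(-10, 10, Rational(-7, 684))), -1) = Pow(Add(35760, Rational(175, 171)), -1) = Pow(Rational(6115135, 171), -1) = Rational(171, 6115135)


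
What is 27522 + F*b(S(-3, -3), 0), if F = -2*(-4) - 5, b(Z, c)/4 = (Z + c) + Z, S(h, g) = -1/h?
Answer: 27530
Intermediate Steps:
b(Z, c) = 4*c + 8*Z (b(Z, c) = 4*((Z + c) + Z) = 4*(c + 2*Z) = 4*c + 8*Z)
F = 3 (F = 8 - 5 = 3)
27522 + F*b(S(-3, -3), 0) = 27522 + 3*(4*0 + 8*(-1/(-3))) = 27522 + 3*(0 + 8*(-1*(-⅓))) = 27522 + 3*(0 + 8*(⅓)) = 27522 + 3*(0 + 8/3) = 27522 + 3*(8/3) = 27522 + 8 = 27530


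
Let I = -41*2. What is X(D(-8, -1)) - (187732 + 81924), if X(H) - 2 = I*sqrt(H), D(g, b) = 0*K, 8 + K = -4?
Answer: -269654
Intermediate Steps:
K = -12 (K = -8 - 4 = -12)
I = -82
D(g, b) = 0 (D(g, b) = 0*(-12) = 0)
X(H) = 2 - 82*sqrt(H)
X(D(-8, -1)) - (187732 + 81924) = (2 - 82*sqrt(0)) - (187732 + 81924) = (2 - 82*0) - 1*269656 = (2 + 0) - 269656 = 2 - 269656 = -269654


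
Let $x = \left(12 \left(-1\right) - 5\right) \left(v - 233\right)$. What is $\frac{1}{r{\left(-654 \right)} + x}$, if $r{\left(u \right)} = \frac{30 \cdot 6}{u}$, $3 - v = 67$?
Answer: $\frac{109}{550311} \approx 0.00019807$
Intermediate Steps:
$v = -64$ ($v = 3 - 67 = -64$)
$r{\left(u \right)} = \frac{180}{u}$
$x = 5049$ ($x = \left(12 \left(-1\right) - 5\right) \left(-64 - 233\right) = \left(-12 - 5\right) \left(-297\right) = \left(-17\right) \left(-297\right) = 5049$)
$\frac{1}{r{\left(-654 \right)} + x} = \frac{1}{\frac{180}{-654} + 5049} = \frac{1}{180 \left(- \frac{1}{654}\right) + 5049} = \frac{1}{- \frac{30}{109} + 5049} = \frac{1}{\frac{550311}{109}} = \frac{109}{550311}$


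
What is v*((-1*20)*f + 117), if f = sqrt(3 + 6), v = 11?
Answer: 627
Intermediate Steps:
f = 3 (f = sqrt(9) = 3)
v*((-1*20)*f + 117) = 11*(-1*20*3 + 117) = 11*(-20*3 + 117) = 11*(-60 + 117) = 11*57 = 627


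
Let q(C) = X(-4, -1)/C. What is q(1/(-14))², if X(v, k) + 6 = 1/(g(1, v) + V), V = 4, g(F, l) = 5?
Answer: 550564/81 ≈ 6797.1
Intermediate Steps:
X(v, k) = -53/9 (X(v, k) = -6 + 1/(5 + 4) = -6 + 1/9 = -6 + ⅑ = -53/9)
q(C) = -53/(9*C)
q(1/(-14))² = (-53/(9*(1/(-14))))² = (-53/(9*(-1/14)))² = (-53/9*(-14))² = (742/9)² = 550564/81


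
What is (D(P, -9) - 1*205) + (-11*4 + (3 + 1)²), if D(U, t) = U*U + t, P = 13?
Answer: -73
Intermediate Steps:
D(U, t) = t + U² (D(U, t) = U² + t = t + U²)
(D(P, -9) - 1*205) + (-11*4 + (3 + 1)²) = ((-9 + 13²) - 1*205) + (-11*4 + (3 + 1)²) = ((-9 + 169) - 205) + (-44 + 4²) = (160 - 205) + (-44 + 16) = -45 - 28 = -73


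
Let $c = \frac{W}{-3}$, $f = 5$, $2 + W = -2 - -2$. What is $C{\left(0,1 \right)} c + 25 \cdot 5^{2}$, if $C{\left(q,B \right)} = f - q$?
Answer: $\frac{1885}{3} \approx 628.33$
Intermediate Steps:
$W = -2$ ($W = -2 - 0 = -2 + \left(-2 + 2\right) = -2 + 0 = -2$)
$C{\left(q,B \right)} = 5 - q$
$c = \frac{2}{3}$ ($c = - \frac{2}{-3} = \left(-2\right) \left(- \frac{1}{3}\right) = \frac{2}{3} \approx 0.66667$)
$C{\left(0,1 \right)} c + 25 \cdot 5^{2} = \left(5 - 0\right) \frac{2}{3} + 25 \cdot 5^{2} = \left(5 + 0\right) \frac{2}{3} + 25 \cdot 25 = 5 \cdot \frac{2}{3} + 625 = \frac{10}{3} + 625 = \frac{1885}{3}$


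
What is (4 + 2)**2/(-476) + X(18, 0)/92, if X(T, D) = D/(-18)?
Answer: -9/119 ≈ -0.075630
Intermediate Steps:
X(T, D) = -D/18
(4 + 2)**2/(-476) + X(18, 0)/92 = (4 + 2)**2/(-476) - 1/18*0/92 = 6**2*(-1/476) + 0*(1/92) = 36*(-1/476) + 0 = -9/119 + 0 = -9/119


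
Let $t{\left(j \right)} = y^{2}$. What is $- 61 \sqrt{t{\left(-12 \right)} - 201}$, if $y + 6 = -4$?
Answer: $- 61 i \sqrt{101} \approx - 613.04 i$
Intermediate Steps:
$y = -10$ ($y = -6 - 4 = -10$)
$t{\left(j \right)} = 100$ ($t{\left(j \right)} = \left(-10\right)^{2} = 100$)
$- 61 \sqrt{t{\left(-12 \right)} - 201} = - 61 \sqrt{100 - 201} = - 61 \sqrt{-101} = - 61 i \sqrt{101}$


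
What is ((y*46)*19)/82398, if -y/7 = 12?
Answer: -12236/13733 ≈ -0.89099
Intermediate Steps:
y = -84 (y = -7*12 = -84)
((y*46)*19)/82398 = (-84*46*19)/82398 = -3864*19*(1/82398) = -73416*1/82398 = -12236/13733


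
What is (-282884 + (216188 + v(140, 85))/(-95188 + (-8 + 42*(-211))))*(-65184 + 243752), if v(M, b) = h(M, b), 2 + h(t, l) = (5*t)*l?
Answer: -2628219087046072/52029 ≈ -5.0514e+10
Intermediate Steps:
h(t, l) = -2 + 5*l*t (h(t, l) = -2 + (5*t)*l = -2 + 5*l*t)
v(M, b) = -2 + 5*M*b (v(M, b) = -2 + 5*b*M = -2 + 5*M*b)
(-282884 + (216188 + v(140, 85))/(-95188 + (-8 + 42*(-211))))*(-65184 + 243752) = (-282884 + (216188 + (-2 + 5*140*85))/(-95188 + (-8 + 42*(-211))))*(-65184 + 243752) = (-282884 + (216188 + (-2 + 59500))/(-95188 + (-8 - 8862)))*178568 = (-282884 + (216188 + 59498)/(-95188 - 8870))*178568 = (-282884 + 275686/(-104058))*178568 = (-282884 + 275686*(-1/104058))*178568 = (-282884 - 137843/52029)*178568 = -14718309479/52029*178568 = -2628219087046072/52029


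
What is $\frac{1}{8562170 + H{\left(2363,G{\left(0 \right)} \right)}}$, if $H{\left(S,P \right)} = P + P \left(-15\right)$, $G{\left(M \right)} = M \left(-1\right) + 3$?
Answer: $\frac{1}{8562128} \approx 1.1679 \cdot 10^{-7}$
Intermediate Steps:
$G{\left(M \right)} = 3 - M$ ($G{\left(M \right)} = - M + 3 = 3 - M$)
$H{\left(S,P \right)} = - 14 P$ ($H{\left(S,P \right)} = P - 15 P = - 14 P$)
$\frac{1}{8562170 + H{\left(2363,G{\left(0 \right)} \right)}} = \frac{1}{8562170 - 14 \left(3 - 0\right)} = \frac{1}{8562170 - 14 \left(3 + 0\right)} = \frac{1}{8562170 - 42} = \frac{1}{8562128}$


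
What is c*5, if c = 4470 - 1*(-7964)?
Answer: 62170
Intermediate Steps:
c = 12434 (c = 4470 + 7964 = 12434)
c*5 = 12434*5 = 62170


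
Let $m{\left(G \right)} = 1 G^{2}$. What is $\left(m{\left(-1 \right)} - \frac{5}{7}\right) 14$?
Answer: $4$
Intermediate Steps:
$m{\left(G \right)} = G^{2}$
$\left(m{\left(-1 \right)} - \frac{5}{7}\right) 14 = \left(\left(-1\right)^{2} - \frac{5}{7}\right) 14 = \left(1 - \frac{5}{7}\right) 14 = \frac{2}{7} \cdot 14 = 4$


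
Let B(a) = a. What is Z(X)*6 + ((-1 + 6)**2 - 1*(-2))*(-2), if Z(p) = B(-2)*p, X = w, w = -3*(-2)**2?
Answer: 90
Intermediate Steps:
w = -12 (w = -3*4 = -12)
X = -12
Z(p) = -2*p
Z(X)*6 + ((-1 + 6)**2 - 1*(-2))*(-2) = -2*(-12)*6 + ((-1 + 6)**2 - 1*(-2))*(-2) = 24*6 + (5**2 + 2)*(-2) = 144 + (25 + 2)*(-2) = 144 + 27*(-2) = 144 - 54 = 90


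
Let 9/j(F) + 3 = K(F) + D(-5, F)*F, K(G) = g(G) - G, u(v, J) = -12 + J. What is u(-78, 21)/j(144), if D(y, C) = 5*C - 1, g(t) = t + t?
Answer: 103677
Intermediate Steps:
g(t) = 2*t
D(y, C) = -1 + 5*C
K(G) = G (K(G) = 2*G - G = G)
j(F) = 9/(-3 + F + F*(-1 + 5*F)) (j(F) = 9/(-3 + (F + (-1 + 5*F)*F)) = 9/(-3 + (F + F*(-1 + 5*F))) = 9/(-3 + F + F*(-1 + 5*F)))
u(-78, 21)/j(144) = (-12 + 21)/((9/(-3 + 5*144²))) = 9/((9/(-3 + 5*20736))) = 9/((9/(-3 + 103680))) = 9/((9/103677)) = 9/((9*(1/103677))) = 9/(3/34559) = 9*(34559/3) = 103677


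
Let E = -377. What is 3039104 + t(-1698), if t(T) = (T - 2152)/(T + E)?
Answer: 252245786/83 ≈ 3.0391e+6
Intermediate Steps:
t(T) = (-2152 + T)/(-377 + T) (t(T) = (T - 2152)/(T - 377) = (-2152 + T)/(-377 + T))
3039104 + t(-1698) = 3039104 + (-2152 - 1698)/(-377 - 1698) = 3039104 - 3850/(-2075) = 3039104 - 1/2075*(-3850) = 3039104 + 154/83 = 252245786/83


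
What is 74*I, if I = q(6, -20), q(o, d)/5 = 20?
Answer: 7400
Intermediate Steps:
q(o, d) = 100 (q(o, d) = 5*20 = 100)
I = 100
74*I = 74*100 = 7400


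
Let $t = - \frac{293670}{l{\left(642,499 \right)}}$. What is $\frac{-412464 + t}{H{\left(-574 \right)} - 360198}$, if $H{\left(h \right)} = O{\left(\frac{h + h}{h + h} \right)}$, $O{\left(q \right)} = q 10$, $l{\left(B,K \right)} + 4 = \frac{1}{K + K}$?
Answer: $\frac{26020407}{27644429} \approx 0.94125$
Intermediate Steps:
$l{\left(B,K \right)} = -4 + \frac{1}{2 K}$ ($l{\left(B,K \right)} = -4 + \frac{1}{K + K} = -4 + \frac{1}{2 K}$)
$O{\left(q \right)} = 10 q$
$H{\left(h \right)} = 10$ ($H{\left(h \right)} = 10 \frac{h + h}{h + h} = 10 \frac{2 h}{2 h} = 10 \cdot 2 h \frac{1}{2 h} = 10 \cdot 1 = 10$)
$t = \frac{22544820}{307}$ ($t = - \frac{293670}{-4 + \frac{1}{2 \cdot 499}} = - \frac{293670}{-4 + \frac{1}{2} \cdot \frac{1}{499}} = - \frac{293670}{-4 + \frac{1}{998}} = - \frac{293670}{- \frac{3991}{998}} = \left(-293670\right) \left(- \frac{998}{3991}\right) = \frac{22544820}{307} \approx 73436.0$)
$\frac{-412464 + t}{H{\left(-574 \right)} - 360198} = \frac{-412464 + \frac{22544820}{307}}{10 - 360198} = - \frac{104081628}{307 \left(-360188\right)} = \left(- \frac{104081628}{307}\right) \left(- \frac{1}{360188}\right) = \frac{26020407}{27644429}$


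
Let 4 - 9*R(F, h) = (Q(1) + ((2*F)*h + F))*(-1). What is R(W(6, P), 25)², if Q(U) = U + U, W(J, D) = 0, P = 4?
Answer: 4/9 ≈ 0.44444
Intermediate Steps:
Q(U) = 2*U
R(F, h) = ⅔ + F/9 + 2*F*h/9 (R(F, h) = 4/9 - (2*1 + ((2*F)*h + F))*(-1)/9 = 4/9 - (2 + (2*F*h + F))*(-1)/9 = 4/9 - (2 + (F + 2*F*h))*(-1)/9 = 4/9 - (2 + F + 2*F*h)*(-1)/9 = 4/9 - (-2 - F - 2*F*h)/9 = 4/9 + (2/9 + F/9 + 2*F*h/9) = ⅔ + F/9 + 2*F*h/9)
R(W(6, P), 25)² = (⅔ + (⅑)*0 + (2/9)*0*25)² = (⅔ + 0 + 0)² = (⅔)² = 4/9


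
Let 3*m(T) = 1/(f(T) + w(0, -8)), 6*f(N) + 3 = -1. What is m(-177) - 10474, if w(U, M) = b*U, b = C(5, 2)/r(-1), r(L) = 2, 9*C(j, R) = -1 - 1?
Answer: -20949/2 ≈ -10475.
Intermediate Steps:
C(j, R) = -2/9 (C(j, R) = (-1 - 1)/9 = (⅑)*(-2) = -2/9)
b = -⅑ (b = -2/9/2 = -2/9*½ = -⅑ ≈ -0.11111)
f(N) = -⅔ (f(N) = -½ + (⅙)*(-1) = -½ - ⅙ = -⅔)
w(U, M) = -U/9
m(T) = -½ (m(T) = 1/(3*(-⅔ - ⅑*0)) = 1/(3*(-⅔ + 0)) = 1/(3*(-⅔)) = (⅓)*(-3/2) = -½)
m(-177) - 10474 = -½ - 10474 = -20949/2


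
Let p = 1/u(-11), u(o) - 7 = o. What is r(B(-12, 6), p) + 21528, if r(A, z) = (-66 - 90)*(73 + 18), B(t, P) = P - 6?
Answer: 7332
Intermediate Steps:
u(o) = 7 + o
B(t, P) = -6 + P
p = -¼ (p = 1/(7 - 11) = 1/(-4) = -¼ ≈ -0.25000)
r(A, z) = -14196 (r(A, z) = -156*91 = -14196)
r(B(-12, 6), p) + 21528 = -14196 + 21528 = 7332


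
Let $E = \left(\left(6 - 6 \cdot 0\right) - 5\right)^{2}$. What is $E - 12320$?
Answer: $-12319$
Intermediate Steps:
$E = 1$ ($E = \left(\left(6 - 0\right) - 5\right)^{2} = \left(\left(6 + 0\right) - 5\right)^{2} = \left(6 - 5\right)^{2} = 1^{2} = 1$)
$E - 12320 = 1 - 12320 = -12319$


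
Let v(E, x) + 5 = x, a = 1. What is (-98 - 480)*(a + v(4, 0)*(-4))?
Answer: -12138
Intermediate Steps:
v(E, x) = -5 + x
(-98 - 480)*(a + v(4, 0)*(-4)) = (-98 - 480)*(1 + (-5 + 0)*(-4)) = -578*(1 - 5*(-4)) = -578*(1 + 20) = -578*21 = -12138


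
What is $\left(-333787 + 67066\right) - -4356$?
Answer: $-262365$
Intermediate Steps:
$\left(-333787 + 67066\right) - -4356 = -266721 + 4356 = -262365$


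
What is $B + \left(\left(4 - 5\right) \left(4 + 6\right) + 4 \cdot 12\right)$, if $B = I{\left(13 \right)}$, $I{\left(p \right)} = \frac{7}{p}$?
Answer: $\frac{501}{13} \approx 38.538$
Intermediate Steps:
$B = \frac{7}{13} \approx 0.53846$
$B + \left(\left(4 - 5\right) \left(4 + 6\right) + 4 \cdot 12\right) = \frac{7}{13} + \left(\left(4 - 5\right) \left(4 + 6\right) + 4 \cdot 12\right) = \frac{7}{13} + \left(\left(-1\right) 10 + 48\right) = \frac{7}{13} + \left(-10 + 48\right) = \frac{7}{13} + 38 = \frac{501}{13}$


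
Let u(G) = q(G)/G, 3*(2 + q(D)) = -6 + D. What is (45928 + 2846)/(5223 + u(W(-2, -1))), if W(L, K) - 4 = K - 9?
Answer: 24387/2612 ≈ 9.3365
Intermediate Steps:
W(L, K) = -5 + K (W(L, K) = 4 + (K - 9) = 4 + (-9 + K) = -5 + K)
q(D) = -4 + D/3 (q(D) = -2 + (-6 + D)/3 = -2 + (-2 + D/3) = -4 + D/3)
u(G) = (-4 + G/3)/G
(45928 + 2846)/(5223 + u(W(-2, -1))) = (45928 + 2846)/(5223 + (-12 + (-5 - 1))/(3*(-5 - 1))) = 48774/(5223 + (1/3)*(-12 - 6)/(-6)) = 48774/(5223 + (1/3)*(-1/6)*(-18)) = 48774/(5223 + 1) = 48774/5224 = 48774*(1/5224) = 24387/2612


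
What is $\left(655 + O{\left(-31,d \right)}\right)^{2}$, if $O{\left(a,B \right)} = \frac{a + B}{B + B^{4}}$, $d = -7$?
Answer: $\frac{1702717696}{3969} \approx 4.29 \cdot 10^{5}$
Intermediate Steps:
$O{\left(a,B \right)} = \frac{B + a}{B + B^{4}}$
$\left(655 + O{\left(-31,d \right)}\right)^{2} = \left(655 + \frac{-7 - 31}{-7 + \left(-7\right)^{4}}\right)^{2} = \left(655 + \frac{1}{-7 + 2401} \left(-38\right)\right)^{2} = \left(655 + \frac{1}{2394} \left(-38\right)\right)^{2} = \left(655 - \frac{1}{63}\right)^{2} = \left(\frac{41264}{63}\right)^{2} = \frac{1702717696}{3969}$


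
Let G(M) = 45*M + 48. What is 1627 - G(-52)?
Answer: 3919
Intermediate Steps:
G(M) = 48 + 45*M
1627 - G(-52) = 1627 - (48 + 45*(-52)) = 1627 - (48 - 2340) = 1627 - 1*(-2292) = 1627 + 2292 = 3919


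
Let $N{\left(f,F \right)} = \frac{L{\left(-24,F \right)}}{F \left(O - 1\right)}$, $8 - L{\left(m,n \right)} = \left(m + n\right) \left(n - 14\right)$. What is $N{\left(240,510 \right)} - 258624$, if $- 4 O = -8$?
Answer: $- \frac{66069644}{255} \approx -2.591 \cdot 10^{5}$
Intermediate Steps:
$O = 2$ ($O = \left(- \frac{1}{4}\right) \left(-8\right) = 2$)
$L{\left(m,n \right)} = 8 - \left(-14 + n\right) \left(m + n\right)$ ($L{\left(m,n \right)} = 8 - \left(m + n\right) \left(n - 14\right) = 8 - \left(m + n\right) \left(-14 + n\right) = 8 - \left(-14 + n\right) \left(m + n\right)$)
$N{\left(f,F \right)} = \frac{-328 - F^{2} + 38 F}{F}$ ($N{\left(f,F \right)} = \frac{8 - F^{2} + 14 \left(-24\right) + 14 F - - 24 F}{F \left(2 - 1\right)} = \frac{8 - F^{2} - 336 + 14 F + 24 F}{F 1} = \frac{-328 - F^{2} + 38 F}{F}$)
$N{\left(240,510 \right)} - 258624 = \left(38 - 510 - \frac{328}{510}\right) - 258624 = \left(38 - 510 - \frac{164}{255}\right) - 258624 = - \frac{120524}{255} - 258624 = - \frac{66069644}{255}$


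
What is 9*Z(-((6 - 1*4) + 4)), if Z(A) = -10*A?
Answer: 540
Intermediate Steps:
9*Z(-((6 - 1*4) + 4)) = 9*(-(-10)*((6 - 1*4) + 4)) = 9*(-(-10)*((6 - 4) + 4)) = 9*(-(-10)*(2 + 4)) = 9*(-(-10)*6) = 9*(-10*(-6)) = 9*60 = 540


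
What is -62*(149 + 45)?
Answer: -12028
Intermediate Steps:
-62*(149 + 45) = -62*194 = -12028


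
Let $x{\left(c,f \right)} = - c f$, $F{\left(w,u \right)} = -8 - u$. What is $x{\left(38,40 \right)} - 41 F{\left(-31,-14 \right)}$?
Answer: $-1766$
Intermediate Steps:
$x{\left(c,f \right)} = - c f$
$x{\left(38,40 \right)} - 41 F{\left(-31,-14 \right)} = \left(-1\right) 38 \cdot 40 - 41 \left(-8 - -14\right) = -1520 - 41 \left(-8 + 14\right) = -1520 - 246 = -1766$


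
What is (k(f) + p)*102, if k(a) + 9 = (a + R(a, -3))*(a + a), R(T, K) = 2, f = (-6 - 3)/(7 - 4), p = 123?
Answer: 12240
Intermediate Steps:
f = -3 (f = -9/3 = -9*⅓ = -3)
k(a) = -9 + 2*a*(2 + a) (k(a) = -9 + (a + 2)*(a + a) = -9 + (2 + a)*(2*a) = -9 + 2*a*(2 + a))
(k(f) + p)*102 = ((-9 + 2*(-3)² + 4*(-3)) + 123)*102 = ((-9 + 2*9 - 12) + 123)*102 = ((-9 + 18 - 12) + 123)*102 = (-3 + 123)*102 = 120*102 = 12240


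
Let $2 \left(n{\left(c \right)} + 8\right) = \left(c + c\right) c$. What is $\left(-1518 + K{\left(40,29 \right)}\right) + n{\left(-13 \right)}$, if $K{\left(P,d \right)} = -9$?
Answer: $-1366$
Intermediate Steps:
$n{\left(c \right)} = -8 + c^{2}$ ($n{\left(c \right)} = -8 + \frac{\left(c + c\right) c}{2} = -8 + \frac{2 c c}{2} = -8 + \frac{2 c^{2}}{2} = -8 + c^{2}$)
$\left(-1518 + K{\left(40,29 \right)}\right) + n{\left(-13 \right)} = \left(-1518 - 9\right) - \left(8 - \left(-13\right)^{2}\right) = -1527 + \left(-8 + 169\right) = -1527 + 161 = -1366$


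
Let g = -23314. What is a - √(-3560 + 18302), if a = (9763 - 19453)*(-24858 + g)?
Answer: 466786680 - 9*√182 ≈ 4.6679e+8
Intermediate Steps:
a = 466786680 (a = (9763 - 19453)*(-24858 - 23314) = -9690*(-48172) = 466786680)
a - √(-3560 + 18302) = 466786680 - √(-3560 + 18302) = 466786680 - √14742 = 466786680 - 9*√182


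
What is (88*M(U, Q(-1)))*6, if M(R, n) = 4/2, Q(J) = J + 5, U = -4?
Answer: 1056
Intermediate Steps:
Q(J) = 5 + J
M(R, n) = 2 (M(R, n) = 4*(½) = 2)
(88*M(U, Q(-1)))*6 = (88*2)*6 = 176*6 = 1056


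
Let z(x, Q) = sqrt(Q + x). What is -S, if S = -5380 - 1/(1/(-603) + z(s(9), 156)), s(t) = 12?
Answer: 328644353783/61086311 + 727218*sqrt(42)/61086311 ≈ 5380.1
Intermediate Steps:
S = -5380 - 1/(-1/603 + 2*sqrt(42)) (S = -5380 - 1/(1/(-603) + sqrt(156 + 12)) = -5380 - 1/(-1/603 + sqrt(168)) = -5380 - 1/(-1/603 + 2*sqrt(42)) ≈ -5380.1)
-S = -(-328644353783/61086311 - 727218*sqrt(42)/61086311) = 328644353783/61086311 + 727218*sqrt(42)/61086311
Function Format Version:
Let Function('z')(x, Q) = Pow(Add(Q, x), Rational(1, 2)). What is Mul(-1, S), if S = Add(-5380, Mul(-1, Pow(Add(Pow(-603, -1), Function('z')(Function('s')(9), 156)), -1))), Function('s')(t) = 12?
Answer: Add(Rational(328644353783, 61086311), Mul(Rational(727218, 61086311), Pow(42, Rational(1, 2)))) ≈ 5380.1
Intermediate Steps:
S = Add(-5380, Mul(-1, Pow(Add(Rational(-1, 603), Mul(2, Pow(42, Rational(1, 2)))), -1))) (S = Add(-5380, Mul(-1, Pow(Add(Pow(-603, -1), Pow(Add(156, 12), Rational(1, 2))), -1))) = Add(-5380, Mul(-1, Pow(Add(Rational(-1, 603), Pow(168, Rational(1, 2))), -1))) = Add(-5380, Mul(-1, Pow(Add(Rational(-1, 603), Mul(2, Pow(42, Rational(1, 2)))), -1))) ≈ -5380.1)
Mul(-1, S) = Mul(-1, Add(Rational(-328644353783, 61086311), Mul(Rational(-727218, 61086311), Pow(42, Rational(1, 2))))) = Add(Rational(328644353783, 61086311), Mul(Rational(727218, 61086311), Pow(42, Rational(1, 2))))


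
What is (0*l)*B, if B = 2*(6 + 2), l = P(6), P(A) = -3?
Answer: 0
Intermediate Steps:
l = -3
B = 16 (B = 2*8 = 16)
(0*l)*B = (0*(-3))*16 = 0*16 = 0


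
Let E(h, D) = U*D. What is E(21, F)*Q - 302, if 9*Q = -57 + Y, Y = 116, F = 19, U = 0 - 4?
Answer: -7202/9 ≈ -800.22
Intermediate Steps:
U = -4
E(h, D) = -4*D
Q = 59/9 (Q = (-57 + 116)/9 = (1/9)*59 = 59/9 ≈ 6.5556)
E(21, F)*Q - 302 = -4*19*(59/9) - 302 = -76*59/9 - 302 = -4484/9 - 302 = -7202/9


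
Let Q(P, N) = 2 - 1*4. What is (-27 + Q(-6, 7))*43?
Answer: -1247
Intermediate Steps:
Q(P, N) = -2 (Q(P, N) = 2 - 4 = -2)
(-27 + Q(-6, 7))*43 = (-27 - 2)*43 = -29*43 = -1247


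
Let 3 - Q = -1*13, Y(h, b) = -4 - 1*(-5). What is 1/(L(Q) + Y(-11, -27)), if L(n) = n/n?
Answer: 1/2 ≈ 0.50000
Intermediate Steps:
Y(h, b) = 1 (Y(h, b) = -4 + 5 = 1)
Q = 16 (Q = 3 - (-1)*13 = 3 - 1*(-13) = 3 + 13 = 16)
L(n) = 1
1/(L(Q) + Y(-11, -27)) = 1/(1 + 1) = 1/2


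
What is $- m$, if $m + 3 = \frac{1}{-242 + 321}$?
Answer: $\frac{236}{79} \approx 2.9873$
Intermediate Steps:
$m = - \frac{236}{79}$ ($m = -3 + \frac{1}{-242 + 321} = -3 + \frac{1}{79} = - \frac{236}{79} \approx -2.9873$)
$- m = \left(-1\right) \left(- \frac{236}{79}\right) = \frac{236}{79}$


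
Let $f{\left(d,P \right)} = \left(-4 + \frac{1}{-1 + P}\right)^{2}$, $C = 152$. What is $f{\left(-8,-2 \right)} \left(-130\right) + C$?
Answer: $- \frac{20602}{9} \approx -2289.1$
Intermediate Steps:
$f{\left(-8,-2 \right)} \left(-130\right) + C = \frac{\left(-5 + 4 \left(-2\right)\right)^{2}}{\left(-1 - 2\right)^{2}} \left(-130\right) + 152 = \frac{\left(-5 - 8\right)^{2}}{9} \left(-130\right) + 152 = \frac{\left(-13\right)^{2}}{9} \left(-130\right) + 152 = \frac{1}{9} \cdot 169 \left(-130\right) + 152 = \frac{169}{9} \left(-130\right) + 152 = - \frac{21970}{9} + 152 = - \frac{20602}{9}$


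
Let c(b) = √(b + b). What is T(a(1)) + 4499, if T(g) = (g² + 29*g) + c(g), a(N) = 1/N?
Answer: 4529 + √2 ≈ 4530.4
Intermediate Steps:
c(b) = √2*√b (c(b) = √(2*b) = √2*√b)
T(g) = g² + 29*g + √2*√g (T(g) = (g² + 29*g) + √2*√g = g² + 29*g + √2*√g)
T(a(1)) + 4499 = ((1/1)² + 29/1 + √2*√(1/1)) + 4499 = (1² + 29*1 + √2*√1) + 4499 = (1 + 29 + √2*1) + 4499 = (1 + 29 + √2) + 4499 = (30 + √2) + 4499 = 4529 + √2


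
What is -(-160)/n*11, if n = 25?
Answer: 352/5 ≈ 70.400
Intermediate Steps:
-(-160)/n*11 = -(-160)/25*11 = -32*(-⅕)*11 = (32/5)*11 = 352/5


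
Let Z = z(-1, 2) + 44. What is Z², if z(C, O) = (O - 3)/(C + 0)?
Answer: 2025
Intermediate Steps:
z(C, O) = (-3 + O)/C
Z = 45 (Z = (-3 + 2)/(-1) + 44 = -1*(-1) + 44 = 1 + 44 = 45)
Z² = 45² = 2025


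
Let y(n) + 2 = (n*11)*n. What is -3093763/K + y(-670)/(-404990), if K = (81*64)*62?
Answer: -1420011498877/65083512960 ≈ -21.818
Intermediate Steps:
K = 321408 (K = 5184*62 = 321408)
y(n) = -2 + 11*n**2 (y(n) = -2 + (n*11)*n = -2 + (11*n)*n = -2 + 11*n**2)
-3093763/K + y(-670)/(-404990) = -3093763/321408 + (-2 + 11*(-670)**2)/(-404990) = -3093763*1/321408 + (-2 + 11*448900)*(-1/404990) = -3093763/321408 + (-2 + 4937900)*(-1/404990) = -3093763/321408 + 4937898*(-1/404990) = -3093763/321408 - 2468949/202495 = -1420011498877/65083512960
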